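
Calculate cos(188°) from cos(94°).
cos(188°) = cos²94° - sin²94° = -0.9903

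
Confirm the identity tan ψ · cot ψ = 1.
LHS = (sin ψ/cos ψ) · (cos ψ/sin ψ) = 1 = RHS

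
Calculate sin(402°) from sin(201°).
sin(402°) = 2 sin 201° cos 201° = 0.6691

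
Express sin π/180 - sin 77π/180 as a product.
sin π/180 - sin 77π/180 = 2 cos(13π/60) sin(-19π/90)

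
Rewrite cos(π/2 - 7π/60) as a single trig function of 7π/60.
cos(π/2 - 7π/60) = sin(7π/60)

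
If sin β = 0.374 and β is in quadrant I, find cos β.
cos β = 0.9274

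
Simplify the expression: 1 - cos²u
1 - cos²u = sin²u (using Pythagorean identity)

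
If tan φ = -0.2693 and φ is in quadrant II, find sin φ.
sin φ = 0.26 (using tan²φ + 1 = sec²φ)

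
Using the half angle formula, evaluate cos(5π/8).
cos(5π/8) = -√((1 + cos 5π/4)/2) = -0.3827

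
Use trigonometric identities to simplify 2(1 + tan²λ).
2(1 + tan²λ) = 2(sec²λ) (using Pythagorean identity)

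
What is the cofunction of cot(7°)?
cot(7°) = tan(90° - 7°) = tan(83°)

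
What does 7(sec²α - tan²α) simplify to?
7(sec²α - tan²α) = 7 (using Pythagorean identity)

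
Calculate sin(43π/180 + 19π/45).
sin(43π/180 + 19π/45) = sin 43π/180 cos 19π/45 + cos 43π/180 sin 19π/45 = 0.8746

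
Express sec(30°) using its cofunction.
sec(30°) = csc(90° - 30°) = csc(60°)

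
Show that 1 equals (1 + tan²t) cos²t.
RHS = sec²t · cos²t = (1/cos²t) · cos²t = 1 = LHS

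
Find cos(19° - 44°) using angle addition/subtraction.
cos(19° - 44°) = cos 19° cos 44° + sin 19° sin 44° = 0.9063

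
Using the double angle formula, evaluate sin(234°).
sin(234°) = 2 sin 117° cos 117° = -0.809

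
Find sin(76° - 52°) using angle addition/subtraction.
sin(76° - 52°) = sin 76° cos 52° - cos 76° sin 52° = 0.4067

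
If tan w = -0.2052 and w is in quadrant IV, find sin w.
sin w = -0.201 (using tan²w + 1 = sec²w)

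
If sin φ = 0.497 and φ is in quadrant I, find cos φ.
cos φ = 0.8678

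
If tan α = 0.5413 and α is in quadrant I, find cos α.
cos α = 0.8794 (using tan²α + 1 = sec²α)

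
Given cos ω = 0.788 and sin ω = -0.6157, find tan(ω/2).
tan(ω/2) = sin ω / (1 + cos ω) = -0.3444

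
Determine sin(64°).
sin(64°) = 0.8988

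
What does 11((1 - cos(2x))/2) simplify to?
11((1 - cos(2x))/2) = 11(sin²x) (using Power reduction)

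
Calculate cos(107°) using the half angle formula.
cos(107°) = -√((1 + cos 214°)/2) = -0.2924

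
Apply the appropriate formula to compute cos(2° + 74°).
cos(2° + 74°) = cos 2° cos 74° - sin 2° sin 74° = 0.2419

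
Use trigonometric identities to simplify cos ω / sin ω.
cos ω / sin ω = cot ω (using Quotient identity)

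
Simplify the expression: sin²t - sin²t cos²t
sin²t - sin²t cos²t = sin⁴t (using Factoring)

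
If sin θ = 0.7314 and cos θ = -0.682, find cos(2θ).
cos(2θ) = cos²θ - sin²θ = -0.06982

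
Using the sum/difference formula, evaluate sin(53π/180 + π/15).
sin(53π/180 + π/15) = sin 53π/180 cos π/15 + cos 53π/180 sin π/15 = 0.9063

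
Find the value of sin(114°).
sin(114°) = 0.9135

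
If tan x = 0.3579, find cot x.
cot x = 1/tan x = 2.794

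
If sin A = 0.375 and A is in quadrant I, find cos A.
cos A = 0.927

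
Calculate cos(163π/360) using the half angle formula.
cos(163π/360) = √((1 + cos 163π/180)/2) = 0.1478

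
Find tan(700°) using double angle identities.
tan(700°) = 2 tan 350° / (1 - tan²350°) = -0.364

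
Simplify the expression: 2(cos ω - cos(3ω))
2(cos ω - cos(3ω)) = 2(2 sin(2ω) sin ω) (using Sum-to-product)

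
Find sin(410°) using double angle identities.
sin(410°) = 2 sin 205° cos 205° = 0.766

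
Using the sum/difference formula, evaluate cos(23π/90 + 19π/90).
cos(23π/90 + 19π/90) = cos 23π/90 cos 19π/90 - sin 23π/90 sin 19π/90 = 0.1045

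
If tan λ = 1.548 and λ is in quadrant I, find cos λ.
cos λ = 0.5426 (using tan²λ + 1 = sec²λ)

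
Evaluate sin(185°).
sin(185°) = -0.08716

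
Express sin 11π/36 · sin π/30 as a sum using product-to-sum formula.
sin 11π/36 sin π/30 = (1/2)[cos(11π/36-π/30) - cos(11π/36+π/30)]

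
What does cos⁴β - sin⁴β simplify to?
cos⁴β - sin⁴β = cos(2β) (using Factoring + double angle)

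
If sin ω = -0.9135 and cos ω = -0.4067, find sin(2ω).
sin(2ω) = 2 sin ω cos ω = 0.743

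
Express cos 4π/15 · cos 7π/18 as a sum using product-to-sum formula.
cos 4π/15 cos 7π/18 = (1/2)[cos(4π/15-7π/18) + cos(4π/15+7π/18)]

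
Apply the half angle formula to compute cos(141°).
cos(141°) = -√((1 + cos 282°)/2) = -0.7771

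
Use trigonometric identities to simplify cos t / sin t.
cos t / sin t = cot t (using Quotient identity)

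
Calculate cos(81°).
cos(81°) = 0.1564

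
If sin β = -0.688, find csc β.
csc β = 1/sin β = -1.453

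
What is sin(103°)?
sin(103°) = 0.9744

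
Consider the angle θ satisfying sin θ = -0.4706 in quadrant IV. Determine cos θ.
cos θ = √(1 - sin²θ) = 0.8823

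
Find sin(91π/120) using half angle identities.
sin(91π/120) = √((1 - cos 91π/60)/2) = 0.6884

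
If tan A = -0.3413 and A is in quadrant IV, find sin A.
sin A = -0.323 (using tan²A + 1 = sec²A)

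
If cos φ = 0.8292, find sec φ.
sec φ = 1/cos φ = 1.206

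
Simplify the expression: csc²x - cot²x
csc²x - cot²x = 1 (using Pythagorean identity)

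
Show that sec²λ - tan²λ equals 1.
LHS = 1/cos²λ - sin²λ/cos²λ = (1 - sin²λ)/cos²λ = cos²λ/cos²λ = 1 = RHS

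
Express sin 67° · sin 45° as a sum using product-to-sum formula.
sin 67° sin 45° = (1/2)[cos(67°-45°) - cos(67°+45°)]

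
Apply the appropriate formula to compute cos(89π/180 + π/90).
cos(89π/180 + π/90) = cos 89π/180 cos π/90 - sin 89π/180 sin π/90 = -0.01745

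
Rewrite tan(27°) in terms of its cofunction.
tan(27°) = cot(90° - 27°) = cot(63°)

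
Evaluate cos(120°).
cos(120°) = -1/2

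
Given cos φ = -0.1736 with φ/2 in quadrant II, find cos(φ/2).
cos(φ/2) = ±√((1 + cos φ)/2); negative since φ/2 ∈ QII, so cos(φ/2) = -0.6428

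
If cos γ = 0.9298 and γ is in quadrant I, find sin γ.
sin γ = 0.3681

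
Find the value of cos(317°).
cos(317°) = 0.7314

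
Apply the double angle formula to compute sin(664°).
sin(664°) = 2 sin 332° cos 332° = -0.829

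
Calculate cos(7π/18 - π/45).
cos(7π/18 - π/45) = cos 7π/18 cos π/45 + sin 7π/18 sin π/45 = 0.4067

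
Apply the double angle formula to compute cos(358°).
cos(358°) = cos²179° - sin²179° = 0.9994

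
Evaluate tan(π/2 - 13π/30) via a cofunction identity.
tan(π/2 - 13π/30) = cot(13π/30) = 0.2126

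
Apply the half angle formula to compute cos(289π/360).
cos(289π/360) = -√((1 + cos 289π/180)/2) = -0.8141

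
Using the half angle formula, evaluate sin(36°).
sin(36°) = √((1 - cos 72°)/2) = 0.5878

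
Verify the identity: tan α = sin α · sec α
RHS = sin α · (1/cos α) = sin α/cos α = tan α = LHS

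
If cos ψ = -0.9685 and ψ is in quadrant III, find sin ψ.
sin ψ = -0.249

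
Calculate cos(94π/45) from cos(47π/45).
cos(94π/45) = 1 - 2sin²47π/45 = 0.9613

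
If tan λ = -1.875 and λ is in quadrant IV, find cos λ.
cos λ = 0.4706 (using tan²λ + 1 = sec²λ)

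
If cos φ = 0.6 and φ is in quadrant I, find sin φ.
sin φ = 0.8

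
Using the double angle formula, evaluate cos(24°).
cos(24°) = cos²12° - sin²12° = 0.9135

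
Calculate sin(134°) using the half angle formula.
sin(134°) = √((1 - cos 268°)/2) = 0.7193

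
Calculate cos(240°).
cos(240°) = -1/2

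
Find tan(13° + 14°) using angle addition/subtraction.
tan(13° + 14°) = (tan 13° + tan 14°)/(1 - tan 13° tan 14°) = 0.5095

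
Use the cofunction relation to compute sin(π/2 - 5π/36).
sin(π/2 - 5π/36) = cos(5π/36) = 0.9063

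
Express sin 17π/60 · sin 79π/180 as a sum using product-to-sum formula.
sin 17π/60 sin 79π/180 = (1/2)[cos(17π/60-79π/180) - cos(17π/60+79π/180)]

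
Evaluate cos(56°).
cos(56°) = 0.5592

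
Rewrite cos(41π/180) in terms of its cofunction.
cos(41π/180) = sin(π/2 - 41π/180) = sin(49π/180)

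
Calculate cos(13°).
cos(13°) = 0.9744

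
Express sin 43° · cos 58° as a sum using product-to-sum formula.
sin 43° cos 58° = (1/2)[sin(43°+58°) + sin(43°-58°)]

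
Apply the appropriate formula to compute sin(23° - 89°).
sin(23° - 89°) = sin 23° cos 89° - cos 23° sin 89° = -0.9135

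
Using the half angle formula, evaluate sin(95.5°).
sin(95.5°) = √((1 - cos 191°)/2) = 0.9954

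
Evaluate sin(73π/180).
sin(73π/180) = 0.9563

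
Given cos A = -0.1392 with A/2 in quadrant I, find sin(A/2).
sin(A/2) = ±√((1 - cos A)/2); positive since A/2 ∈ QI, so sin(A/2) = 0.7547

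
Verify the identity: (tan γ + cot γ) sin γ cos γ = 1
LHS = (sin γ/cos γ + cos γ/sin γ) sin γ cos γ = ((sin²γ + cos²γ)/(sin γ cos γ)) · sin γ cos γ = sin²γ + cos²γ = 1 = RHS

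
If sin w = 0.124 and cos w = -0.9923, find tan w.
tan w = sin w / cos w = -0.125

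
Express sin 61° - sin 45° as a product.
sin 61° - sin 45° = 2 cos(53°) sin(8°)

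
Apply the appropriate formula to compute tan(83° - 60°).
tan(83° - 60°) = (tan 83° - tan 60°)/(1 + tan 83° tan 60°) = 0.4245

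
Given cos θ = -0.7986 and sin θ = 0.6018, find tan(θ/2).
tan(θ/2) = sin θ / (1 + cos θ) = 2.988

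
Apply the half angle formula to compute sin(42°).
sin(42°) = √((1 - cos 84°)/2) = 0.6691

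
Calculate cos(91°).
cos(91°) = -0.01745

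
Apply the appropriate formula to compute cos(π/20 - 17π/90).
cos(π/20 - 17π/90) = cos π/20 cos 17π/90 + sin π/20 sin 17π/90 = 0.9063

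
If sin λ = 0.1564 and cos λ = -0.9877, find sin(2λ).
sin(2λ) = 2 sin λ cos λ = -0.309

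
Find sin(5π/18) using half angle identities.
sin(5π/18) = √((1 - cos 5π/9)/2) = 0.766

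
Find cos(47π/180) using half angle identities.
cos(47π/180) = √((1 + cos 47π/90)/2) = 0.682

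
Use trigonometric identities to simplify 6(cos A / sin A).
6(cos A / sin A) = 6(cot A) (using Quotient identity)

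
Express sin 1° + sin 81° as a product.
sin 1° + sin 81° = 2 sin(41°) cos(-40°)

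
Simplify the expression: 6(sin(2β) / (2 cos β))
6(sin(2β) / (2 cos β)) = 6(sin β) (using Double angle)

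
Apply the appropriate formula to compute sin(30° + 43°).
sin(30° + 43°) = sin 30° cos 43° + cos 30° sin 43° = 0.9563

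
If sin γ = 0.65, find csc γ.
csc γ = 1/sin γ = 1.538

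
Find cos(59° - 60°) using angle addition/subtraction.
cos(59° - 60°) = cos 59° cos 60° + sin 59° sin 60° = 0.9998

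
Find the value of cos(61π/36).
cos(61π/36) = 0.5736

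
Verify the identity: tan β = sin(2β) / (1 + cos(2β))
RHS = 2 sin β cos β / (2cos²β) = sin β/cos β = tan β = LHS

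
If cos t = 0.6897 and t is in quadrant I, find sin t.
sin t = 0.7241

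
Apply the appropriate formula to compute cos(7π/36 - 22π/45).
cos(7π/36 - 22π/45) = cos 7π/36 cos 22π/45 + sin 7π/36 sin 22π/45 = 0.6018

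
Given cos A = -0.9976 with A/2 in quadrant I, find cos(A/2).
cos(A/2) = ±√((1 + cos A)/2); positive since A/2 ∈ QI, so cos(A/2) = 0.03464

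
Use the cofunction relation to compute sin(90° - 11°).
sin(90° - 11°) = cos(11°) = 0.9816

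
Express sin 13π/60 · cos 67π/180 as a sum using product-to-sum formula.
sin 13π/60 cos 67π/180 = (1/2)[sin(13π/60+67π/180) + sin(13π/60-67π/180)]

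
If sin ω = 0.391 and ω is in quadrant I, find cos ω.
cos ω = 0.9204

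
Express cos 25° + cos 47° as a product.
cos 25° + cos 47° = 2 cos(36°) cos(-11°)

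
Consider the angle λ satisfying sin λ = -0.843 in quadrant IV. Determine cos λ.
cos λ = √(1 - sin²λ) = 0.5379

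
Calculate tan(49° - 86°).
tan(49° - 86°) = (tan 49° - tan 86°)/(1 + tan 49° tan 86°) = -0.7536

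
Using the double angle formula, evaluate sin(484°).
sin(484°) = 2 sin 242° cos 242° = 0.829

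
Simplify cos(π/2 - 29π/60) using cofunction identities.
cos(π/2 - 29π/60) = sin(29π/60)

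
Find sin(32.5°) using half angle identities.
sin(32.5°) = √((1 - cos 65°)/2) = 0.5373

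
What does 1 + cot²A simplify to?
1 + cot²A = csc²A (using Pythagorean identity)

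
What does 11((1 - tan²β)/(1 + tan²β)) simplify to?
11((1 - tan²β)/(1 + tan²β)) = 11(cos(2β)) (using Double angle)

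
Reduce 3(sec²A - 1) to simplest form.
3(sec²A - 1) = 3(tan²A) (using Pythagorean identity)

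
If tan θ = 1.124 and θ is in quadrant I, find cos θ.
cos θ = 0.6647 (using tan²θ + 1 = sec²θ)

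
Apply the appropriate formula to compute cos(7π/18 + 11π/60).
cos(7π/18 + 11π/60) = cos 7π/18 cos 11π/60 - sin 7π/18 sin 11π/60 = -0.225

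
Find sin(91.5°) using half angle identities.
sin(91.5°) = √((1 - cos 183°)/2) = 0.9997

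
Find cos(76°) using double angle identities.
cos(76°) = cos²38° - sin²38° = 0.2419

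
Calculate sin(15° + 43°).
sin(15° + 43°) = sin 15° cos 43° + cos 15° sin 43° = 0.848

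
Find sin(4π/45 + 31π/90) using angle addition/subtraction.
sin(4π/45 + 31π/90) = sin 4π/45 cos 31π/90 + cos 4π/45 sin 31π/90 = 0.9781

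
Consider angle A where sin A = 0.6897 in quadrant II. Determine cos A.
cos A = ±√(1 - sin²A) = -0.7241 (negative in QII)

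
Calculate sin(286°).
sin(286°) = -0.9613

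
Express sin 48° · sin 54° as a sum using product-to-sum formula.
sin 48° sin 54° = (1/2)[cos(48°-54°) - cos(48°+54°)]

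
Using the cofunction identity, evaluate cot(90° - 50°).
cot(90° - 50°) = tan(50°) = 1.192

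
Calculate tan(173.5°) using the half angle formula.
tan(173.5°) = sin 347° / (1 + cos 347°) = -0.1139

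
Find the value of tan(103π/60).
tan(103π/60) = -1.235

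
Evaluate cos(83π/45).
cos(83π/45) = 0.8829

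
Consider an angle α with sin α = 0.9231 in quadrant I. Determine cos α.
cos α = √(1 - sin²α) = 0.3846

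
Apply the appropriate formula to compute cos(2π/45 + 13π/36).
cos(2π/45 + 13π/36) = cos 2π/45 cos 13π/36 - sin 2π/45 sin 13π/36 = 0.2924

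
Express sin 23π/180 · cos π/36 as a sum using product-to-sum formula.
sin 23π/180 cos π/36 = (1/2)[sin(23π/180+π/36) + sin(23π/180-π/36)]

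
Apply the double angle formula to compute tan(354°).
tan(354°) = 2 tan 177° / (1 - tan²177°) = -0.1051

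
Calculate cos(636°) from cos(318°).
cos(636°) = 2cos²318° - 1 = 0.1045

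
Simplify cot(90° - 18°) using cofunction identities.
cot(90° - 18°) = tan(18°)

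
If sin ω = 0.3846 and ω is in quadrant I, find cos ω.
cos ω = 0.9231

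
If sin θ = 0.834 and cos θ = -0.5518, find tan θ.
tan θ = sin θ / cos θ = -1.511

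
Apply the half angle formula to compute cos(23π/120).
cos(23π/120) = √((1 + cos 23π/60)/2) = 0.8241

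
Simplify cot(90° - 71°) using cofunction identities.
cot(90° - 71°) = tan(71°)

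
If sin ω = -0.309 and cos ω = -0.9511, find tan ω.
tan ω = sin ω / cos ω = 0.3249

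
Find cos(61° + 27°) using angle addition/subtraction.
cos(61° + 27°) = cos 61° cos 27° - sin 61° sin 27° = 0.0349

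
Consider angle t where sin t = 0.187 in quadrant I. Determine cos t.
cos t = √(1 - sin²t) = 0.9824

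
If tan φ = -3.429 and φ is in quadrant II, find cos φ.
cos φ = -0.28 (using tan²φ + 1 = sec²φ)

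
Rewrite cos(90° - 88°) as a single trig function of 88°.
cos(90° - 88°) = sin(88°)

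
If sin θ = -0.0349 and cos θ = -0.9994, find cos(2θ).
cos(2θ) = cos²θ - sin²θ = 0.9976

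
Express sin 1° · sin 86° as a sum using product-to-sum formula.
sin 1° sin 86° = (1/2)[cos(1°-86°) - cos(1°+86°)]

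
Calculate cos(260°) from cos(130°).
cos(260°) = cos²130° - sin²130° = -0.1736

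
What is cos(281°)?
cos(281°) = 0.1908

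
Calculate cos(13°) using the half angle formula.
cos(13°) = √((1 + cos 26°)/2) = 0.9744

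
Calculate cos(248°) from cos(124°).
cos(248°) = cos²124° - sin²124° = -0.3746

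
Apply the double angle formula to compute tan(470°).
tan(470°) = 2 tan 235° / (1 - tan²235°) = -2.747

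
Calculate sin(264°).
sin(264°) = -0.9945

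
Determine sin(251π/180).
sin(251π/180) = -0.9455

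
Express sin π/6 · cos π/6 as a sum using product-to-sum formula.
sin π/6 cos π/6 = (1/2)[sin(π/6+π/6) + sin(π/6-π/6)]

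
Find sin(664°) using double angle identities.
sin(664°) = 2 sin 332° cos 332° = -0.829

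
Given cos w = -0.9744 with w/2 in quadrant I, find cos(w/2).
cos(w/2) = ±√((1 + cos w)/2); positive since w/2 ∈ QI, so cos(w/2) = 0.1131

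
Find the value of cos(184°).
cos(184°) = -0.9976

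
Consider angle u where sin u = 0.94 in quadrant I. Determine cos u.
cos u = √(1 - sin²u) = 0.3412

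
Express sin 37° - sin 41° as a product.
sin 37° - sin 41° = 2 cos(39°) sin(-2°)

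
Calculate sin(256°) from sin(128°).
sin(256°) = 2 sin 128° cos 128° = -0.9703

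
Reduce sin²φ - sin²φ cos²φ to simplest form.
sin²φ - sin²φ cos²φ = sin⁴φ (using Factoring)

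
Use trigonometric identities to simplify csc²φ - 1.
csc²φ - 1 = cot²φ (using Pythagorean identity)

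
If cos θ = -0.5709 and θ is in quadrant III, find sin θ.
sin θ = -0.821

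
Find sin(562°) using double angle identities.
sin(562°) = 2 sin 281° cos 281° = -0.3746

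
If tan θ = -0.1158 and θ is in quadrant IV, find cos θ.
cos θ = 0.9934 (using tan²θ + 1 = sec²θ)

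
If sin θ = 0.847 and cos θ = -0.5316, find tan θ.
tan θ = sin θ / cos θ = -1.593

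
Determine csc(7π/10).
csc(7π/10) = 1.236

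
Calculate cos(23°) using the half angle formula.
cos(23°) = √((1 + cos 46°)/2) = 0.9205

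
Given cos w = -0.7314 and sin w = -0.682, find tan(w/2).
tan(w/2) = sin w / (1 + cos w) = -2.539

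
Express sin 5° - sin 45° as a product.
sin 5° - sin 45° = 2 cos(25°) sin(-20°)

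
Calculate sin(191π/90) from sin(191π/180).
sin(191π/90) = 2 sin 191π/180 cos 191π/180 = 0.3746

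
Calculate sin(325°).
sin(325°) = -0.5736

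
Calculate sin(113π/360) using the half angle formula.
sin(113π/360) = √((1 - cos 113π/180)/2) = 0.8339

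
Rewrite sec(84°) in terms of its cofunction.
sec(84°) = csc(90° - 84°) = csc(6°)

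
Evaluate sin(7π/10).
sin(7π/10) = 0.809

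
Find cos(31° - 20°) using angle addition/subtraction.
cos(31° - 20°) = cos 31° cos 20° + sin 31° sin 20° = 0.9816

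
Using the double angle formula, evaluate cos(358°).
cos(358°) = cos²179° - sin²179° = 0.9994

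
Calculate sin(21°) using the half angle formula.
sin(21°) = √((1 - cos 42°)/2) = 0.3584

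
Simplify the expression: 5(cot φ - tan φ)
5(cot φ - tan φ) = 5(2 cot(2φ)) (using Double angle)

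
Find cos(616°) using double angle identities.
cos(616°) = cos²308° - sin²308° = -0.2419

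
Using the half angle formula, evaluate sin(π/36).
sin(π/36) = √((1 - cos π/18)/2) = 0.08716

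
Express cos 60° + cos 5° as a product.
cos 60° + cos 5° = 2 cos(32.5°) cos(27.5°)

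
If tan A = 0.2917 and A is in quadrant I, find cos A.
cos A = 0.96 (using tan²A + 1 = sec²A)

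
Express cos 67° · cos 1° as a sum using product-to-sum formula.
cos 67° cos 1° = (1/2)[cos(67°-1°) + cos(67°+1°)]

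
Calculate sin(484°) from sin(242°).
sin(484°) = 2 sin 242° cos 242° = 0.829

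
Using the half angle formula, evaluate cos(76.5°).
cos(76.5°) = √((1 + cos 153°)/2) = 0.2334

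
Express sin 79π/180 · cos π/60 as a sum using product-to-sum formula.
sin 79π/180 cos π/60 = (1/2)[sin(79π/180+π/60) + sin(79π/180-π/60)]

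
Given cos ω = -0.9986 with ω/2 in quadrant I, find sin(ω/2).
sin(ω/2) = ±√((1 - cos ω)/2); positive since ω/2 ∈ QI, so sin(ω/2) = 0.9996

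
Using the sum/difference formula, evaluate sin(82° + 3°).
sin(82° + 3°) = sin 82° cos 3° + cos 82° sin 3° = 0.9962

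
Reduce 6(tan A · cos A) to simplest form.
6(tan A · cos A) = 6(sin A) (using Quotient identity)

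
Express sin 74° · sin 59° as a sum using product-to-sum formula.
sin 74° sin 59° = (1/2)[cos(74°-59°) - cos(74°+59°)]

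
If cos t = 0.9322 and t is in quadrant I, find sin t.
sin t = 0.3619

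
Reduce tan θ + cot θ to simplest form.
tan θ + cot θ = sec θ csc θ (using Quotient identities)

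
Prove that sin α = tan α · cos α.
RHS = (sin α/cos α) · cos α = sin α = LHS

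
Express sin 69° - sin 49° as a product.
sin 69° - sin 49° = 2 cos(59°) sin(10°)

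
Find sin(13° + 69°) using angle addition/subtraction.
sin(13° + 69°) = sin 13° cos 69° + cos 13° sin 69° = 0.9903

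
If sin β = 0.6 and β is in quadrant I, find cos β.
cos β = 0.8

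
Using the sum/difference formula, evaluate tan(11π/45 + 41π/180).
tan(11π/45 + 41π/180) = (tan 11π/45 + tan 41π/180)/(1 - tan 11π/45 tan 41π/180) = 11.43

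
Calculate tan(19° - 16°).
tan(19° - 16°) = (tan 19° - tan 16°)/(1 + tan 19° tan 16°) = 0.05241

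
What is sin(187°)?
sin(187°) = -0.1219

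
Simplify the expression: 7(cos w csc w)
7(cos w csc w) = 7(cot w) (using Reciprocal + quotient)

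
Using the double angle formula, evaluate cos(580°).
cos(580°) = cos²290° - sin²290° = -0.766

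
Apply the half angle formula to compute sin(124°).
sin(124°) = √((1 - cos 248°)/2) = 0.829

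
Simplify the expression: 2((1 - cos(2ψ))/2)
2((1 - cos(2ψ))/2) = 2(sin²ψ) (using Power reduction)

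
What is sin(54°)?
sin(54°) = 0.809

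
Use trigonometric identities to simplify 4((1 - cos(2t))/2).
4((1 - cos(2t))/2) = 4(sin²t) (using Power reduction)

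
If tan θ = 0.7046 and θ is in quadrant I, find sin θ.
sin θ = 0.576 (using tan²θ + 1 = sec²θ)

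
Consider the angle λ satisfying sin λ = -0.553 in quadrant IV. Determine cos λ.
cos λ = √(1 - sin²λ) = 0.8332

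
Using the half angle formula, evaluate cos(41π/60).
cos(41π/60) = -√((1 + cos 41π/30)/2) = -0.5446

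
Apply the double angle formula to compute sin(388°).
sin(388°) = 2 sin 194° cos 194° = 0.4695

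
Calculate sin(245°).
sin(245°) = -0.9063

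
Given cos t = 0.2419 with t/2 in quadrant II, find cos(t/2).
cos(t/2) = ±√((1 + cos t)/2); negative since t/2 ∈ QII, so cos(t/2) = -0.788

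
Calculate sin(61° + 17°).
sin(61° + 17°) = sin 61° cos 17° + cos 61° sin 17° = 0.9781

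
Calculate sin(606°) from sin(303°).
sin(606°) = 2 sin 303° cos 303° = -0.9135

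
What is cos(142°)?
cos(142°) = -0.788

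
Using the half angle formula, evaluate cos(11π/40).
cos(11π/40) = √((1 + cos 11π/20)/2) = 0.6494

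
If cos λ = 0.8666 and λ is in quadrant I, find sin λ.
sin λ = 0.499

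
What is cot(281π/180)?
cot(281π/180) = -0.1944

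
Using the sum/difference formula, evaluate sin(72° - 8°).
sin(72° - 8°) = sin 72° cos 8° - cos 72° sin 8° = 0.8988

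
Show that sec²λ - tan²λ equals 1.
LHS = 1/cos²λ - sin²λ/cos²λ = (1 - sin²λ)/cos²λ = cos²λ/cos²λ = 1 = RHS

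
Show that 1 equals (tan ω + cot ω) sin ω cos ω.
RHS = (sin ω/cos ω + cos ω/sin ω) sin ω cos ω = ((sin²ω + cos²ω)/(sin ω cos ω)) · sin ω cos ω = sin²ω + cos²ω = 1 = LHS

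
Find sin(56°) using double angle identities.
sin(56°) = 2 sin 28° cos 28° = 0.829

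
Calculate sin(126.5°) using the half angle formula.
sin(126.5°) = √((1 - cos 253°)/2) = 0.8039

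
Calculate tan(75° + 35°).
tan(75° + 35°) = (tan 75° + tan 35°)/(1 - tan 75° tan 35°) = -2.747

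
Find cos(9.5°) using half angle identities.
cos(9.5°) = √((1 + cos 19°)/2) = 0.9863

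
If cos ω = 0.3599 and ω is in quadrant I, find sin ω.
sin ω = 0.933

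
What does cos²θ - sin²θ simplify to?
cos²θ - sin²θ = cos(2θ) (using Double angle)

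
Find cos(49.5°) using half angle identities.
cos(49.5°) = √((1 + cos 99°)/2) = 0.6494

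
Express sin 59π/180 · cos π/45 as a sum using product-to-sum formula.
sin 59π/180 cos π/45 = (1/2)[sin(59π/180+π/45) + sin(59π/180-π/45)]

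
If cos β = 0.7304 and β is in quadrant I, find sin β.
sin β = 0.683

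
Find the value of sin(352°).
sin(352°) = -0.1392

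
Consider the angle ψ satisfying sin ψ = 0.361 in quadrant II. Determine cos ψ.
cos ψ = ±√(1 - sin²ψ) = -0.9326 (negative in QII)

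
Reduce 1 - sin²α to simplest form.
1 - sin²α = cos²α (using Pythagorean identity)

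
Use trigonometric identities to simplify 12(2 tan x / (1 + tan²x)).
12(2 tan x / (1 + tan²x)) = 12(sin(2x)) (using Double angle)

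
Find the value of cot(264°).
cot(264°) = 0.1051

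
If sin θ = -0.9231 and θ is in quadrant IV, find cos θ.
cos θ = 0.3846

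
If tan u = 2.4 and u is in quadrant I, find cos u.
cos u = 0.3846 (using tan²u + 1 = sec²u)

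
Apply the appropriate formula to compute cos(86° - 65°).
cos(86° - 65°) = cos 86° cos 65° + sin 86° sin 65° = 0.9336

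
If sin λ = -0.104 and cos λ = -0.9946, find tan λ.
tan λ = sin λ / cos λ = 0.1046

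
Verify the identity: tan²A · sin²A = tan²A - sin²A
RHS = sin²A/cos²A - sin²A = sin²A(1/cos²A - 1) = sin²A · (1 - cos²A)/cos²A = sin²A · sin²A/cos²A = sin²A · tan²A = LHS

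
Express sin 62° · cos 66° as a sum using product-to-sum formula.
sin 62° cos 66° = (1/2)[sin(62°+66°) + sin(62°-66°)]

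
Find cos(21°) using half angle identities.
cos(21°) = √((1 + cos 42°)/2) = 0.9336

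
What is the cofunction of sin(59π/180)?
sin(59π/180) = cos(π/2 - 59π/180) = cos(31π/180)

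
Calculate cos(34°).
cos(34°) = 0.829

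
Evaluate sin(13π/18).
sin(13π/18) = 0.766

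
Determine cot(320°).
cot(320°) = -1.192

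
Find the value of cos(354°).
cos(354°) = 0.9945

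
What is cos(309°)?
cos(309°) = 0.6293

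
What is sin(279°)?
sin(279°) = -0.9877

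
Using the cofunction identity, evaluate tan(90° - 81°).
tan(90° - 81°) = cot(81°) = 0.1584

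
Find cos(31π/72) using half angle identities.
cos(31π/72) = √((1 + cos 31π/36)/2) = 0.2164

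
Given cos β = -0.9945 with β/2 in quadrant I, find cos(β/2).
cos(β/2) = ±√((1 + cos β)/2); positive since β/2 ∈ QI, so cos(β/2) = 0.05244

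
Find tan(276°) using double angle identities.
tan(276°) = 2 tan 138° / (1 - tan²138°) = -9.514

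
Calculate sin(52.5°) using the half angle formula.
sin(52.5°) = √((1 - cos 105°)/2) = 0.7934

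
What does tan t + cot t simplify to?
tan t + cot t = sec t csc t (using Quotient identities)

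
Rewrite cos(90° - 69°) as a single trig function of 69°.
cos(90° - 69°) = sin(69°)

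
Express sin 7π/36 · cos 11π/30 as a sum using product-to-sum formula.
sin 7π/36 cos 11π/30 = (1/2)[sin(7π/36+11π/30) + sin(7π/36-11π/30)]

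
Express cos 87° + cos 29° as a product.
cos 87° + cos 29° = 2 cos(58°) cos(29°)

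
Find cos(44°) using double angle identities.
cos(44°) = cos²22° - sin²22° = 0.7193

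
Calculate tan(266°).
tan(266°) = 14.3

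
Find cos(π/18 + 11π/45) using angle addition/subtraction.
cos(π/18 + 11π/45) = cos π/18 cos 11π/45 - sin π/18 sin 11π/45 = 0.5878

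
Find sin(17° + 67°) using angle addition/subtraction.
sin(17° + 67°) = sin 17° cos 67° + cos 17° sin 67° = 0.9945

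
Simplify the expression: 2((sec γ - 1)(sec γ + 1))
2((sec γ - 1)(sec γ + 1)) = 2(tan²γ) (using Diff. of squares)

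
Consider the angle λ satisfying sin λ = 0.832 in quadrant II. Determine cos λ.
cos λ = ±√(1 - sin²λ) = -0.5548 (negative in QII)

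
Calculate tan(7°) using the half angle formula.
tan(7°) = sin 14° / (1 + cos 14°) = 0.1228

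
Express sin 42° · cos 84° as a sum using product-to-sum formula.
sin 42° cos 84° = (1/2)[sin(42°+84°) + sin(42°-84°)]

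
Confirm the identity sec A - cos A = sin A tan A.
LHS = 1/cos A - cos A = (1 - cos²A)/cos A = sin²A/cos A = sin A · (sin A/cos A) = sin A tan A = RHS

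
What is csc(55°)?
csc(55°) = 1.221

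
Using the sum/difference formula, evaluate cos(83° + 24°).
cos(83° + 24°) = cos 83° cos 24° - sin 83° sin 24° = -0.2924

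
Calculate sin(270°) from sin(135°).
sin(270°) = 2 sin 135° cos 135° = -1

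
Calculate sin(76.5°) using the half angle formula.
sin(76.5°) = √((1 - cos 153°)/2) = 0.9724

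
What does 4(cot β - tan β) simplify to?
4(cot β - tan β) = 4(2 cot(2β)) (using Double angle)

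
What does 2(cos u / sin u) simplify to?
2(cos u / sin u) = 2(cot u) (using Quotient identity)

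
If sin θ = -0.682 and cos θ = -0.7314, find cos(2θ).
cos(2θ) = cos²θ - sin²θ = 0.06982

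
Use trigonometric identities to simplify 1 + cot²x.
1 + cot²x = csc²x (using Pythagorean identity)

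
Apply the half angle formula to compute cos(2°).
cos(2°) = √((1 + cos 4°)/2) = 0.9994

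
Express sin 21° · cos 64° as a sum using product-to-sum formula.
sin 21° cos 64° = (1/2)[sin(21°+64°) + sin(21°-64°)]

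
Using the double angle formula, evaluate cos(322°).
cos(322°) = 1 - 2sin²161° = 0.788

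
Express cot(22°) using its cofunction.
cot(22°) = tan(90° - 22°) = tan(68°)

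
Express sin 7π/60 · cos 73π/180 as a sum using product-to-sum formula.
sin 7π/60 cos 73π/180 = (1/2)[sin(7π/60+73π/180) + sin(7π/60-73π/180)]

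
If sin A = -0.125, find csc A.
csc A = 1/sin A = -8.0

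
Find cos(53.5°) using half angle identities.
cos(53.5°) = √((1 + cos 107°)/2) = 0.5948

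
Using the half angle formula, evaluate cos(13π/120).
cos(13π/120) = √((1 + cos 13π/60)/2) = 0.9426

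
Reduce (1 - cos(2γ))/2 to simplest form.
(1 - cos(2γ))/2 = sin²γ (using Power reduction)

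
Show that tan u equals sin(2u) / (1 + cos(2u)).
RHS = 2 sin u cos u / (2cos²u) = sin u/cos u = tan u = LHS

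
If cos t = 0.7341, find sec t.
sec t = 1/cos t = 1.362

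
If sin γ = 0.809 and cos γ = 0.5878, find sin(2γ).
sin(2γ) = 2 sin γ cos γ = 0.9511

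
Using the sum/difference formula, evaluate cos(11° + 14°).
cos(11° + 14°) = cos 11° cos 14° - sin 11° sin 14° = 0.9063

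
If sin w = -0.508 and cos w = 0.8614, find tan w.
tan w = sin w / cos w = -0.5897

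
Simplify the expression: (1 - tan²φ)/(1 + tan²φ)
(1 - tan²φ)/(1 + tan²φ) = cos(2φ) (using Double angle)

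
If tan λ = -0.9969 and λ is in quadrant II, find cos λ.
cos λ = -0.7082 (using tan²λ + 1 = sec²λ)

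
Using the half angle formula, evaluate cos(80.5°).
cos(80.5°) = √((1 + cos 161°)/2) = 0.165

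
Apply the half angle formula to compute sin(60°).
sin(60°) = √((1 - cos 120°)/2) = √3/2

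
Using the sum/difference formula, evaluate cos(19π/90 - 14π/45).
cos(19π/90 - 14π/45) = cos 19π/90 cos 14π/45 + sin 19π/90 sin 14π/45 = 0.9511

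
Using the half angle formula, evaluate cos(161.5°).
cos(161.5°) = -√((1 + cos 323°)/2) = -0.9483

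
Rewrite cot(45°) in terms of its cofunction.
cot(45°) = tan(90° - 45°) = tan(45°)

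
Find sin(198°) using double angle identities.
sin(198°) = 2 sin 99° cos 99° = -0.309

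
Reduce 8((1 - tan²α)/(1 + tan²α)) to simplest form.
8((1 - tan²α)/(1 + tan²α)) = 8(cos(2α)) (using Double angle)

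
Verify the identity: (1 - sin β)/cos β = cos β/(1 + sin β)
LHS = (1 - sin β)(1 + sin β) / (cos β(1 + sin β)) = (1 - sin²β) / (cos β(1 + sin β)) = cos²β / (cos β(1 + sin β)) = cos β/(1 + sin β) = RHS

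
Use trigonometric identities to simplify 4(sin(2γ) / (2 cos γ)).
4(sin(2γ) / (2 cos γ)) = 4(sin γ) (using Double angle)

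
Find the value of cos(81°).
cos(81°) = 0.1564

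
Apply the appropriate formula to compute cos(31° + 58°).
cos(31° + 58°) = cos 31° cos 58° - sin 31° sin 58° = 0.01745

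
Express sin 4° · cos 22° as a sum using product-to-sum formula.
sin 4° cos 22° = (1/2)[sin(4°+22°) + sin(4°-22°)]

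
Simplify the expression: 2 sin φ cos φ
2 sin φ cos φ = sin(2φ) (using Double angle)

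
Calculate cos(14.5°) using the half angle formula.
cos(14.5°) = √((1 + cos 29°)/2) = 0.9681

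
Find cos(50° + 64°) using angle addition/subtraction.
cos(50° + 64°) = cos 50° cos 64° - sin 50° sin 64° = -0.4067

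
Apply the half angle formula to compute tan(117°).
tan(117°) = sin 234° / (1 + cos 234°) = -1.963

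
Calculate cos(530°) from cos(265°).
cos(530°) = cos²265° - sin²265° = -0.9848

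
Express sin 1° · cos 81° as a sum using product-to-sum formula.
sin 1° cos 81° = (1/2)[sin(1°+81°) + sin(1°-81°)]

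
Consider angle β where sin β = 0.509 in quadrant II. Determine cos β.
cos β = ±√(1 - sin²β) = -0.8608 (negative in QII)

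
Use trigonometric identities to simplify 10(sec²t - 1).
10(sec²t - 1) = 10(tan²t) (using Pythagorean identity)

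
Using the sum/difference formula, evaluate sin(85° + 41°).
sin(85° + 41°) = sin 85° cos 41° + cos 85° sin 41° = 0.809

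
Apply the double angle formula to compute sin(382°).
sin(382°) = 2 sin 191° cos 191° = 0.3746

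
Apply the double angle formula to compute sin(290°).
sin(290°) = 2 sin 145° cos 145° = -0.9397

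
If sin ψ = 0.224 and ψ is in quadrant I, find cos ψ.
cos ψ = 0.9746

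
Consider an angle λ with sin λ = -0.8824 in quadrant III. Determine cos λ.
cos λ = ±√(1 - sin²λ) = -0.4705 (negative in QIII)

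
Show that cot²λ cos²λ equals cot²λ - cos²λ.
RHS = cos²λ/sin²λ - cos²λ = cos²λ(1/sin²λ - 1) = cos²λ · (1 - sin²λ)/sin²λ = cos²λ · cos²λ/sin²λ = cos²λ · cot²λ = LHS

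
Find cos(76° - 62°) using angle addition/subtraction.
cos(76° - 62°) = cos 76° cos 62° + sin 76° sin 62° = 0.9703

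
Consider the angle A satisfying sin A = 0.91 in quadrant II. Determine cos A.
cos A = ±√(1 - sin²A) = -0.4146 (negative in QII)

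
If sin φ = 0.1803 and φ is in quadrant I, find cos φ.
cos φ = 0.9836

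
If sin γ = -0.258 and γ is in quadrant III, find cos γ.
cos γ = -0.9661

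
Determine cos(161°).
cos(161°) = -0.9455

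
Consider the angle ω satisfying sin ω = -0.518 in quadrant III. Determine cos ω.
cos ω = ±√(1 - sin²ω) = -0.8554 (negative in QIII)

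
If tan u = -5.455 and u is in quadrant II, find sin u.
sin u = 0.9836 (using tan²u + 1 = sec²u)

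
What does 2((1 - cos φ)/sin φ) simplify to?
2((1 - cos φ)/sin φ) = 2(tan(φ/2)) (using Half angle)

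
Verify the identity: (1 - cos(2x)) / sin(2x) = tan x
LHS = 2sin²x / (2 sin x cos x) = sin x/cos x = tan x = RHS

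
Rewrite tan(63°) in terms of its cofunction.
tan(63°) = cot(90° - 63°) = cot(27°)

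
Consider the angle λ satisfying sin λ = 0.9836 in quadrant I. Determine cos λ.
cos λ = √(1 - sin²λ) = 0.1804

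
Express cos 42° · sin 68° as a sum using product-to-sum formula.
cos 42° sin 68° = (1/2)[sin(42°+68°) - sin(42°-68°)]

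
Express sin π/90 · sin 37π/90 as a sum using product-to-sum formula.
sin π/90 sin 37π/90 = (1/2)[cos(π/90-37π/90) - cos(π/90+37π/90)]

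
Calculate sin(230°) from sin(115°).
sin(230°) = 2 sin 115° cos 115° = -0.766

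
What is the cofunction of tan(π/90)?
tan(π/90) = cot(π/2 - π/90) = cot(22π/45)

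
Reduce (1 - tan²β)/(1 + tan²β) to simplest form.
(1 - tan²β)/(1 + tan²β) = cos(2β) (using Double angle)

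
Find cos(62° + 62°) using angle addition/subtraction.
cos(62° + 62°) = cos 62° cos 62° - sin 62° sin 62° = -0.5592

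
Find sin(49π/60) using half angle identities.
sin(49π/60) = √((1 - cos 49π/30)/2) = 0.5446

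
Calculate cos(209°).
cos(209°) = -0.8746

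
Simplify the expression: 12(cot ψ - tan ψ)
12(cot ψ - tan ψ) = 12(2 cot(2ψ)) (using Double angle)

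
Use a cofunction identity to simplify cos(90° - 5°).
cos(90° - 5°) = sin(5°)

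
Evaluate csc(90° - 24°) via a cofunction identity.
csc(90° - 24°) = sec(24°) = 1.095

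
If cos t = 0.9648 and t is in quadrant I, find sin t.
sin t = 0.263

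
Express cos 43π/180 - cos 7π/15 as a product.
cos 43π/180 - cos 7π/15 = -2 sin(127π/360) sin(-41π/360)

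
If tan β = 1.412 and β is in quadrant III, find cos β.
cos β = -0.578 (using tan²β + 1 = sec²β)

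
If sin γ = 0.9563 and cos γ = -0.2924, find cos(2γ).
cos(2γ) = cos²γ - sin²γ = -0.829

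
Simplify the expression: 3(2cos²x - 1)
3(2cos²x - 1) = 3(cos(2x)) (using Double angle)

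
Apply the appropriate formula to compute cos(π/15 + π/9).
cos(π/15 + π/9) = cos π/15 cos π/9 - sin π/15 sin π/9 = 0.848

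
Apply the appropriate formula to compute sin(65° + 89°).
sin(65° + 89°) = sin 65° cos 89° + cos 65° sin 89° = 0.4384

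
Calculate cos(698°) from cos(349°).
cos(698°) = cos²349° - sin²349° = 0.9272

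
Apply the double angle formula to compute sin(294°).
sin(294°) = 2 sin 147° cos 147° = -0.9135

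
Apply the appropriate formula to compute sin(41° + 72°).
sin(41° + 72°) = sin 41° cos 72° + cos 41° sin 72° = 0.9205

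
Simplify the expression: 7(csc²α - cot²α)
7(csc²α - cot²α) = 7 (using Pythagorean identity)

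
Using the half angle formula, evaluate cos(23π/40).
cos(23π/40) = -√((1 + cos 23π/20)/2) = -0.2334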